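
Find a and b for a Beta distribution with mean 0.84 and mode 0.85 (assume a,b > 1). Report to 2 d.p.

Let s = a+b. Mean gives a = μs = 0.84s; mode gives (a−1)/(s−2) = 0.85.
Substituting: 0.84s − 1 = 0.85(s−2) = 0.85s − 1.70, so -0.01s = -0.70 and s = 70.0000.
Then a = 0.84×70.0000 = 58.80 and b = s−a = 11.20.

a = 58.80, b = 11.20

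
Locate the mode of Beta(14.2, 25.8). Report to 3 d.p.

0.347

With α,β > 1, mode = (α−1)/(α+β−2) = 13.2/38.0 = 0.347.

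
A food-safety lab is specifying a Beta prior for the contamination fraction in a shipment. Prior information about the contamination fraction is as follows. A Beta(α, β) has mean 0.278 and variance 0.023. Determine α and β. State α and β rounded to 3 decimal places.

Let s = α+β. The Beta variance is μ(1−μ)/(s+1).
So s+1 = μ(1−μ)/σ² = (0.278×0.722)/0.023 = 0.200716/0.023 = 8.7268, giving s = 7.7268.
Then α = μs = 0.278×7.7268 = 2.148 and β = (1−μ)s = 0.722×7.7268 = 5.579.

α = 2.148, β = 5.579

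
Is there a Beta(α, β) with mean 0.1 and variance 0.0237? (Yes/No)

Yes

A Beta with mean μ has variance μ(1−μ)/(α+β+1) < μ(1−μ).
Here μ(1−μ) = 0.1×0.9 = 0.09, and 0.0237 < 0.09.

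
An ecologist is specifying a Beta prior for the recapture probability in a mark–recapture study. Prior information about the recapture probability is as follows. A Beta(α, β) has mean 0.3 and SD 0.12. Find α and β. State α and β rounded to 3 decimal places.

Variance = 0.12² = 0.0144. The moment-matching identity α+β = μ(1−μ)/Var − 1 gives
α+β = 0.21/0.0144 − 1 = 13.5833, so α = μ·13.5833 = 4.075 and β = (1−μ)·13.5833 = 9.508.

α = 4.075, β = 9.508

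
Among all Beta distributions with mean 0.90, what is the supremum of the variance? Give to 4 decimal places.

Var = μ(1−μ)/(α+β+1), which approaches μ(1−μ) as α+β → 0.
So the supremum is μ(1−μ) = 0.90×0.10 = 0.0900.

0.0900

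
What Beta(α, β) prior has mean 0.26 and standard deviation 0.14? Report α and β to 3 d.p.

α = 2.292, β = 6.524

Variance = 0.14² = 0.0196. The moment-matching identity α+β = μ(1−μ)/Var − 1 gives
α+β = 0.1924/0.0196 − 1 = 8.8163, so α = μ·8.8163 = 2.292 and β = (1−μ)·8.8163 = 6.524.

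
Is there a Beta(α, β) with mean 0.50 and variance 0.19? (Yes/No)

A Beta with mean μ has variance μ(1−μ)/(α+β+1) < μ(1−μ).
Here μ(1−μ) = 0.50×0.50 = 0.2500, and 0.19 < 0.2500.

Yes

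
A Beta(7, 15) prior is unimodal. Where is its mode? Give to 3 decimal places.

0.300

The density x^(α−1)(1−x)^(β−1) is maximised at (α−1)/(α+β−2) = 6/20 = 0.300.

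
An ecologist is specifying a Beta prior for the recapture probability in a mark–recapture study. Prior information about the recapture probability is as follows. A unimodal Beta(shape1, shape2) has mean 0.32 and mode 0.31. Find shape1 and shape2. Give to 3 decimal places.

shape1 = 12.160, shape2 = 25.840

With s = shape1+shape2: μ = shape1/s and mode = (shape1−1)/(s−2). Eliminating shape1 = μs,
μs − 1 = m(s−2) ⇒ s(μ−m) = 1−2m ⇒ s = 0.38/0.01 = 38.0000.
So shape1 = μs = 12.160, shape2 = (1−μ)s = 25.840.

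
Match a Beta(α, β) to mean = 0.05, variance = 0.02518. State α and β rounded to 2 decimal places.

α = 0.04, β = 0.84

Write ν = α+β; then α = μν and Var = μ(1−μ)/(ν+1).
ν = μ(1−μ)/Var − 1 = 0.0475/0.02518 − 1 = 0.8864.
α = 0.05·0.8864 = 0.04, β = 0.95·0.8864 = 0.84.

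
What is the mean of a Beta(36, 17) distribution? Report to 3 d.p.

The Beta mean is α/(α+β) = 36/(36+17) = 0.679.

0.679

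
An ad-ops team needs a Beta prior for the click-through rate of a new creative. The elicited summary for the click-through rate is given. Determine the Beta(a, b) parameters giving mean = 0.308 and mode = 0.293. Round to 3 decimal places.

Let s = a+b. Mean gives a = μs = 0.308s; mode gives (a−1)/(s−2) = 0.293.
Substituting: 0.308s − 1 = 0.293(s−2) = 0.293s − 0.586, so 0.015s = 0.414 and s = 27.6000.
Then a = 0.308×27.6000 = 8.501 and b = s−a = 19.099.

a = 8.501, b = 19.099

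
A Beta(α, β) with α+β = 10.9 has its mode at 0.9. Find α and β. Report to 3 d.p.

α = 9.010, β = 1.890

Mode = (α−1)/(κ−2) with κ = α+β, so α−1 = 0.9·8.9 = 8.010.
α = 9.010; β = κ − α = 1.890.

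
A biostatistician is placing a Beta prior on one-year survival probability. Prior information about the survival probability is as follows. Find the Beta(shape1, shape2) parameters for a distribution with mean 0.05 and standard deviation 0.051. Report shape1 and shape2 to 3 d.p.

shape1 = 0.863, shape2 = 16.399

First σ² = 0.002601. Setting shape1 = μn, shape2 = (1−μ)n with n = shape1+shape2,
μ(1−μ)/(n+1) = 0.002601 ⇒ n+1 = 0.0475/0.002601 = 18.2622 ⇒ n = 17.2622.
Hence shape1 = 0.05×17.2622 = 0.863, shape2 = 0.95×17.2622 = 16.399.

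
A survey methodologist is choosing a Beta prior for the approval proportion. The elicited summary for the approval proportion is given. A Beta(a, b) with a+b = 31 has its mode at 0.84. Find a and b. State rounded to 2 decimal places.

Since the density peak of Beta(a,b) is at (a−1)/(a+b−2),
a = 1 + 0.84(31−2) = 25.36 and b = 31 − 25.36 = 5.64.

a = 25.36, b = 5.64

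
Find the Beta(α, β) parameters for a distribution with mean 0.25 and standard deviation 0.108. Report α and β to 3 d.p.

α = 3.769, β = 11.306

Variance = 0.108² = 0.011664. The moment-matching identity α+β = μ(1−μ)/Var − 1 gives
α+β = 0.1875/0.011664 − 1 = 15.0751, so α = μ·15.0751 = 3.769 and β = (1−μ)·15.0751 = 11.306.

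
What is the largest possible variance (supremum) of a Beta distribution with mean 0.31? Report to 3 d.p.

0.214

For fixed mean μ the Beta variance is μ(1−μ)/(α+β+1), increasing as α+β decreases.
Its least upper bound (not attained) is μ(1−μ) = 0.31·0.69 = 0.214.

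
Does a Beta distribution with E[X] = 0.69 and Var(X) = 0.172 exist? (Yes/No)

Yes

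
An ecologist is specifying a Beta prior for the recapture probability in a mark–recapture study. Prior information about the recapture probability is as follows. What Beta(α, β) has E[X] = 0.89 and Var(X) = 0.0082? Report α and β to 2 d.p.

Write ν = α+β; then α = μν and Var = μ(1−μ)/(ν+1).
ν = μ(1−μ)/Var − 1 = 0.0979/0.0082 − 1 = 10.9390.
α = 0.89·10.9390 = 9.74, β = 0.11·10.9390 = 1.20.

α = 9.74, β = 1.20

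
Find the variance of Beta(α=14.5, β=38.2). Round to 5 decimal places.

0.00371

μ = 14.5/52.7 = 0.275142; Var = μ(1−μ)/(α+β+1) = 0.1994390/53.7 = 0.00371.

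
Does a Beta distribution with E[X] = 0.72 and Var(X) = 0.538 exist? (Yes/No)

No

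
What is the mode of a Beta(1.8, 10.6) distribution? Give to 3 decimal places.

The density x^(α−1)(1−x)^(β−1) is maximised at (α−1)/(α+β−2) = 0.8/10.4 = 0.077.

0.077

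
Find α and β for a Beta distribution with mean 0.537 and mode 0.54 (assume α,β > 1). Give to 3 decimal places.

With s = α+β: μ = α/s and mode = (α−1)/(s−2). Eliminating α = μs,
μs − 1 = m(s−2) ⇒ s(μ−m) = 1−2m ⇒ s = -0.08/-0.003 = 26.6667.
So α = μs = 14.320, β = (1−μ)s = 12.347.

α = 14.320, β = 12.347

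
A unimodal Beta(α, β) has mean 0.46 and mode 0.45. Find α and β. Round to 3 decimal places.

α = 4.600, β = 5.400

With s = α+β: μ = α/s and mode = (α−1)/(s−2). Eliminating α = μs,
μs − 1 = m(s−2) ⇒ s(μ−m) = 1−2m ⇒ s = 0.10/0.01 = 10.0000.
So α = μs = 4.600, β = (1−μ)s = 5.400.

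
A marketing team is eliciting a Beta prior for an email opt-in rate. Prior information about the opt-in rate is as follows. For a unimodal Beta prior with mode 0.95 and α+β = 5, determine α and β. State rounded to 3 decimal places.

For α,β>1 the mode is (α−1)/(α+β−2), so α = mode·(κ−2)+1 = 0.95×3+1 = 3.850.
And β = (1−mode)·(κ−2)+1 = 0.05×3+1 = 1.150.

α = 3.850, β = 1.150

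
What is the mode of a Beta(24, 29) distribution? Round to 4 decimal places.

0.4510

With α,β > 1, mode = (α−1)/(α+β−2) = 23/51 = 0.4510.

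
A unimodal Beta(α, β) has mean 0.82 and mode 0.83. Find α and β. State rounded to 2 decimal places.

Let s = α+β. Mean gives α = μs = 0.82s; mode gives (α−1)/(s−2) = 0.83.
Substituting: 0.82s − 1 = 0.83(s−2) = 0.83s − 1.66, so -0.01s = -0.66 and s = 66.0000.
Then α = 0.82×66.0000 = 54.12 and β = s−α = 11.88.

α = 54.12, β = 11.88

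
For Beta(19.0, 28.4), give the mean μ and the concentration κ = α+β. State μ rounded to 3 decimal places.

κ = α+β = 19.0+28.4 = 47.4; μ = α/κ = 19.0/47.4 = 0.401.

μ = 0.401, κ = 47.4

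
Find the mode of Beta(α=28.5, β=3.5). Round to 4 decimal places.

0.9167

With α,β > 1, mode = (α−1)/(α+β−2) = 27.5/30.0 = 0.9167.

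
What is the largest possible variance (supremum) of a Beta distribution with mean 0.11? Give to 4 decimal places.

0.0979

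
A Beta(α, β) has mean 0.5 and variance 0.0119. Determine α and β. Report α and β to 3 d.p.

By moment matching, α+β = μ(1−μ)/σ² − 1 = (0.5·0.5)/0.0119 − 1 = 21.0084 − 1 = 20.0084.
Since α/(α+β) = μ, α = 0.5·20.0084 = 10.004 and β = 0.5·20.0084 = 10.004.

α = 10.004, β = 10.004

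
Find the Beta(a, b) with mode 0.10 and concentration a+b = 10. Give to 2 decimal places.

a = 1.80, b = 8.20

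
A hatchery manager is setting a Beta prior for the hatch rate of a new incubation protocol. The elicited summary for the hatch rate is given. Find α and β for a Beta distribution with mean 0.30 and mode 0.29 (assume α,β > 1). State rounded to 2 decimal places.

Let s = α+β. Mean gives α = μs = 0.30s; mode gives (α−1)/(s−2) = 0.29.
Substituting: 0.30s − 1 = 0.29(s−2) = 0.29s − 0.58, so 0.01s = 0.42 and s = 42.0000.
Then α = 0.30×42.0000 = 12.60 and β = s−α = 29.40.

α = 12.60, β = 29.40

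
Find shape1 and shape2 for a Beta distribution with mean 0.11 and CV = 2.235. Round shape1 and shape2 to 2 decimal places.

σ = CV·μ = 2.235×0.11 = 0.24585, so σ² = 0.060442.
s+1 = μ(1−μ)/σ² = 0.0979/0.060442 = 1.6197, so s = shape1+shape2 = 0.6197.
shape1 = μs = 0.07, shape2 = (1−μ)s = 0.55.

shape1 = 0.07, shape2 = 0.55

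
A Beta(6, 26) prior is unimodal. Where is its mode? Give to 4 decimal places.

0.1667

The density x^(α−1)(1−x)^(β−1) is maximised at (α−1)/(α+β−2) = 5/30 = 0.1667.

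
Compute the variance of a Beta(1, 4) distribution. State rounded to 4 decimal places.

α+β = 5 and αβ = 4, so Var = αβ/[(α+β)²(α+β+1)] = 4/150 = 0.0267.

0.0267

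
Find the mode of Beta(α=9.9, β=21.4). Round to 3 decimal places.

0.304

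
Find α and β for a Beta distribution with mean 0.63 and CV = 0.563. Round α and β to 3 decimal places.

α = 0.537, β = 0.316

σ = CV·μ = 0.563×0.63 = 0.35469, so σ² = 0.125805.
s+1 = μ(1−μ)/σ² = 0.2331/0.125805 = 1.8529, so s = α+β = 0.8529.
α = μs = 0.537, β = (1−μ)s = 0.316.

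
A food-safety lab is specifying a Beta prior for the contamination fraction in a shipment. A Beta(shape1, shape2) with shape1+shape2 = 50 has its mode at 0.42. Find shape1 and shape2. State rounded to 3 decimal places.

shape1 = 21.160, shape2 = 28.840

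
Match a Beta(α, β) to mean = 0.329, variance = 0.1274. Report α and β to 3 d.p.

α = 0.241, β = 0.492

By moment matching, α+β = μ(1−μ)/σ² − 1 = (0.329·0.671)/0.1274 − 1 = 1.7328 − 1 = 0.7328.
Since α/(α+β) = μ, α = 0.329·0.7328 = 0.241 and β = 0.671·0.7328 = 0.492.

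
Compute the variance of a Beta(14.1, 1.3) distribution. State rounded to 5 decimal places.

0.00471

α+β = 15.4 and αβ = 18.33, so Var = αβ/[(α+β)²(α+β+1)] = 18.33/3889.424 = 0.00471.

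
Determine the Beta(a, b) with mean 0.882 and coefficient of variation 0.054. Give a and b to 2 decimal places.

a = 39.58, b = 5.30

Var = (CV·μ)² = (0.054×0.882)² = 0.002268.
a+b = μ(1−μ)/Var − 1 = 0.104076/0.002268 − 1 = 44.8803.
Thus a = 0.882·44.8803 = 39.58 and b = 0.118·44.8803 = 5.30.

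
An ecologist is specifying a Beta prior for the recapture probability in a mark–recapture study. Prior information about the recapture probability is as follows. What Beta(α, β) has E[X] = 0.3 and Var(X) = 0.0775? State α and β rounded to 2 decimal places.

Let s = α+β. The Beta variance is μ(1−μ)/(s+1).
So s+1 = μ(1−μ)/σ² = (0.3×0.7)/0.0775 = 0.21/0.0775 = 2.7097, giving s = 1.7097.
Then α = μs = 0.3×1.7097 = 0.51 and β = (1−μ)s = 0.7×1.7097 = 1.20.

α = 0.51, β = 1.20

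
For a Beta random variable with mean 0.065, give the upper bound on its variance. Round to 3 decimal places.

For fixed mean μ the Beta variance is μ(1−μ)/(α+β+1), increasing as α+β decreases.
Its least upper bound (not attained) is μ(1−μ) = 0.065·0.935 = 0.061.

0.061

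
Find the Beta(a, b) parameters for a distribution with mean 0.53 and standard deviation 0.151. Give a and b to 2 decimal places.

σ² = 0.151² = 0.022801.
With s = a+b, Var = μ(1−μ)/(s+1), so s+1 = (0.53×0.47)/0.022801 = 10.9250 and s = 9.9250.
a = μs = 5.26, b = (1−μ)s = 4.66.

a = 5.26, b = 4.66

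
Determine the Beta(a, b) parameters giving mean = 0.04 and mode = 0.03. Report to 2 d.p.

a = 3.76, b = 90.24

With s = a+b: μ = a/s and mode = (a−1)/(s−2). Eliminating a = μs,
μs − 1 = m(s−2) ⇒ s(μ−m) = 1−2m ⇒ s = 0.94/0.01 = 94.0000.
So a = μs = 3.76, b = (1−μ)s = 90.24.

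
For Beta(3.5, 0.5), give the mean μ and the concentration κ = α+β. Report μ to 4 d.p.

κ = α+β = 3.5+0.5 = 4.0; μ = α/κ = 3.5/4.0 = 0.8750.

μ = 0.8750, κ = 4.0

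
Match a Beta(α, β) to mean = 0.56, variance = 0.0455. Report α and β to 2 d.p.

α = 2.47, β = 1.94

Let s = α+β. The Beta variance is μ(1−μ)/(s+1).
So s+1 = μ(1−μ)/σ² = (0.56×0.44)/0.0455 = 0.2464/0.0455 = 5.4154, giving s = 4.4154.
Then α = μs = 0.56×4.4154 = 2.47 and β = (1−μ)s = 0.44×4.4154 = 1.94.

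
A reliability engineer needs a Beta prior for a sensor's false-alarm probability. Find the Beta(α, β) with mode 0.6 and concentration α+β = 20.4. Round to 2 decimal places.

α = 12.04, β = 8.36

Mode = (α−1)/(κ−2) with κ = α+β, so α−1 = 0.6·18.4 = 11.04.
α = 12.04; β = κ − α = 8.36.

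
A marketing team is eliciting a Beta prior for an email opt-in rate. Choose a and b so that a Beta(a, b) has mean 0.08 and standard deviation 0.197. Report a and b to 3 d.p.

a = 0.072, b = 0.825

Variance = 0.197² = 0.038809. The moment-matching identity a+b = μ(1−μ)/Var − 1 gives
a+b = 0.0736/0.038809 − 1 = 0.8965, so a = μ·0.8965 = 0.072 and b = (1−μ)·0.8965 = 0.825.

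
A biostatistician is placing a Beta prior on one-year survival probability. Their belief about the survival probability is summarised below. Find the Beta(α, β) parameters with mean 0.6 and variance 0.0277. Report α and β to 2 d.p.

α = 4.60, β = 3.07

By moment matching, α+β = μ(1−μ)/σ² − 1 = (0.6·0.4)/0.0277 − 1 = 8.6643 − 1 = 7.6643.
Since α/(α+β) = μ, α = 0.6·7.6643 = 4.60 and β = 0.4·7.6643 = 3.07.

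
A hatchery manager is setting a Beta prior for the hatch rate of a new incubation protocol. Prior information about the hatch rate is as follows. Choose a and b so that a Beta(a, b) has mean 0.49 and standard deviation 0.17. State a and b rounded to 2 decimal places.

a = 3.75, b = 3.90

Variance = 0.17² = 0.0289. The moment-matching identity a+b = μ(1−μ)/Var − 1 gives
a+b = 0.2499/0.0289 − 1 = 7.6471, so a = μ·7.6471 = 3.75 and b = (1−μ)·7.6471 = 3.90.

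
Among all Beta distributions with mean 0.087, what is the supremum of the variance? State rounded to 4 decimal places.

Var = μ(1−μ)/(α+β+1), which approaches μ(1−μ) as α+β → 0.
So the supremum is μ(1−μ) = 0.087×0.913 = 0.0794.

0.0794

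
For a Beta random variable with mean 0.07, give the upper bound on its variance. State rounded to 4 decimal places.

0.0651

Var = μ(1−μ)/(α+β+1), which approaches μ(1−μ) as α+β → 0.
So the supremum is μ(1−μ) = 0.07×0.93 = 0.0651.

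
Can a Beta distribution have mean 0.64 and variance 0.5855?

For any Beta, Var(X) < E[X]·(1−E[X]).
Here μ(1−μ) = 0.64×0.36 = 0.2304, and 0.5855 ≥ 0.2304.

No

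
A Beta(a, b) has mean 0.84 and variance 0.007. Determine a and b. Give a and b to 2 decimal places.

Let s = a+b. The Beta variance is μ(1−μ)/(s+1).
So s+1 = μ(1−μ)/σ² = (0.84×0.16)/0.007 = 0.1344/0.007 = 19.2000, giving s = 18.2000.
Then a = μs = 0.84×18.2000 = 15.29 and b = (1−μ)s = 0.16×18.2000 = 2.91.

a = 15.29, b = 2.91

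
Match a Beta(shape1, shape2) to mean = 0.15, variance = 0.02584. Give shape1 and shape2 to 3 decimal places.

By moment matching, shape1+shape2 = μ(1−μ)/σ² − 1 = (0.15·0.85)/0.02584 − 1 = 4.9342 − 1 = 3.9342.
Since shape1/(shape1+shape2) = μ, shape1 = 0.15·3.9342 = 0.590 and shape2 = 0.85·3.9342 = 3.344.

shape1 = 0.590, shape2 = 3.344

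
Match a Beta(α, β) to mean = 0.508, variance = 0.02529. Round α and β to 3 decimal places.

α = 4.512, β = 4.370

Write ν = α+β; then α = μν and Var = μ(1−μ)/(ν+1).
ν = μ(1−μ)/Var − 1 = 0.249936/0.02529 − 1 = 8.8828.
α = 0.508·8.8828 = 4.512, β = 0.492·8.8828 = 4.370.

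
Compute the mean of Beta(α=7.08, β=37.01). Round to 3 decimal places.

E[X] = α/(α+β) = 7.08/44.09 = 0.161.

0.161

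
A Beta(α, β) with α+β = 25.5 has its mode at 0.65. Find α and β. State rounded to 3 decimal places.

α = 16.275, β = 9.225

Since the density peak of Beta(α,β) is at (α−1)/(α+β−2),
α = 1 + 0.65(25.5−2) = 16.275 and β = 25.5 − 16.275 = 9.225.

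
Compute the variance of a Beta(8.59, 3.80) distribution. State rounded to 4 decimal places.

Var = αβ/[(α+β)²(α+β+1)] = (8.59×3.80)/(12.39²×13.39) = 32.6420/2055.527019 = 0.0159.

0.0159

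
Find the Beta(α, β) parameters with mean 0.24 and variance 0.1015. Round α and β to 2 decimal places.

Write ν = α+β; then α = μν and Var = μ(1−μ)/(ν+1).
ν = μ(1−μ)/Var − 1 = 0.1824/0.1015 − 1 = 0.7970.
α = 0.24·0.7970 = 0.19, β = 0.76·0.7970 = 0.61.

α = 0.19, β = 0.61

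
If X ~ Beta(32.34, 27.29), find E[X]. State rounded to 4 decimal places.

0.5423

The Beta mean is α/(α+β) = 32.34/(32.34+27.29) = 0.5423.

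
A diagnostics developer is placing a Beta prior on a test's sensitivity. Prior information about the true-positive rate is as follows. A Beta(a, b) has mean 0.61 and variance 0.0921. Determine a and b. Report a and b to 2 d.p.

Let s = a+b. The Beta variance is μ(1−μ)/(s+1).
So s+1 = μ(1−μ)/σ² = (0.61×0.39)/0.0921 = 0.2379/0.0921 = 2.5831, giving s = 1.5831.
Then a = μs = 0.61×1.5831 = 0.97 and b = (1−μ)s = 0.39×1.5831 = 0.62.

a = 0.97, b = 0.62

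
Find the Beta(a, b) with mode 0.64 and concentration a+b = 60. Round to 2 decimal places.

For a,b>1 the mode is (a−1)/(a+b−2), so a = mode·(κ−2)+1 = 0.64×58+1 = 38.12.
And b = (1−mode)·(κ−2)+1 = 0.36×58+1 = 21.88.

a = 38.12, b = 21.88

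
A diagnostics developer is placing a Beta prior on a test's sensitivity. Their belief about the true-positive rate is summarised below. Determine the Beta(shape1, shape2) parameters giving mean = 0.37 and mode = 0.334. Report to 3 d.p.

Let s = shape1+shape2. Mean gives shape1 = μs = 0.37s; mode gives (shape1−1)/(s−2) = 0.334.
Substituting: 0.37s − 1 = 0.334(s−2) = 0.334s − 0.668, so 0.036s = 0.332 and s = 9.2222.
Then shape1 = 0.37×9.2222 = 3.412 and shape2 = s−shape1 = 5.810.

shape1 = 3.412, shape2 = 5.810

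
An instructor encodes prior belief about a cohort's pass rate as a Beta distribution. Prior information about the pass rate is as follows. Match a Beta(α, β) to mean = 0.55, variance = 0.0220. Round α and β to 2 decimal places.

α = 5.64, β = 4.61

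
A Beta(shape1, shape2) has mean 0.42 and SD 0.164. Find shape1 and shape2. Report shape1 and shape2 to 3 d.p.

shape1 = 3.384, shape2 = 4.673

σ² = 0.164² = 0.026896.
With s = shape1+shape2, Var = μ(1−μ)/(s+1), so s+1 = (0.42×0.58)/0.026896 = 9.0571 and s = 8.0571.
shape1 = μs = 3.384, shape2 = (1−μ)s = 4.673.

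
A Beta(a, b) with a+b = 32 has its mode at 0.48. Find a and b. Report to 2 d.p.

a = 15.40, b = 16.60

Mode = (a−1)/(κ−2) with κ = a+b, so a−1 = 0.48·30 = 14.40.
a = 15.40; b = κ − a = 16.60.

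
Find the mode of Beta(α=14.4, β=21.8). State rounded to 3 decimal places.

0.392

With α,β > 1, mode = (α−1)/(α+β−2) = 13.4/34.2 = 0.392.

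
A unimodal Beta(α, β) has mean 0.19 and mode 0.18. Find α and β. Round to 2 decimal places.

Let s = α+β. Mean gives α = μs = 0.19s; mode gives (α−1)/(s−2) = 0.18.
Substituting: 0.19s − 1 = 0.18(s−2) = 0.18s − 0.36, so 0.01s = 0.64 and s = 64.0000.
Then α = 0.19×64.0000 = 12.16 and β = s−α = 51.84.

α = 12.16, β = 51.84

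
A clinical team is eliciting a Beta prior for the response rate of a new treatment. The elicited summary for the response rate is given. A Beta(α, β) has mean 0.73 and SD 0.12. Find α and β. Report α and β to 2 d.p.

Variance = 0.12² = 0.0144. The moment-matching identity α+β = μ(1−μ)/Var − 1 gives
α+β = 0.1971/0.0144 − 1 = 12.6875, so α = μ·12.6875 = 9.26 and β = (1−μ)·12.6875 = 3.43.

α = 9.26, β = 3.43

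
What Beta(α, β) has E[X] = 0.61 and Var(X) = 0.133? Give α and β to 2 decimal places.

By moment matching, α+β = μ(1−μ)/σ² − 1 = (0.61·0.39)/0.133 − 1 = 1.7887 − 1 = 0.7887.
Since α/(α+β) = μ, α = 0.61·0.7887 = 0.48 and β = 0.39·0.7887 = 0.31.

α = 0.48, β = 0.31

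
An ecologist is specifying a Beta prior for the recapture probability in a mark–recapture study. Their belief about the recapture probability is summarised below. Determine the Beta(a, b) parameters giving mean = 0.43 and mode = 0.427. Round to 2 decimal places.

a = 20.93, b = 27.74

Let s = a+b. Mean gives a = μs = 0.43s; mode gives (a−1)/(s−2) = 0.427.
Substituting: 0.43s − 1 = 0.427(s−2) = 0.427s − 0.854, so 0.003s = 0.146 and s = 48.6667.
Then a = 0.43×48.6667 = 20.93 and b = s−a = 27.74.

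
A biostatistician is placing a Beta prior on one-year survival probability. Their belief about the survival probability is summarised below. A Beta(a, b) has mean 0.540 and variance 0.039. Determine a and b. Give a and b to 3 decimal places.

Let s = a+b. The Beta variance is μ(1−μ)/(s+1).
So s+1 = μ(1−μ)/σ² = (0.540×0.460)/0.039 = 0.248400/0.039 = 6.3692, giving s = 5.3692.
Then a = μs = 0.540×5.3692 = 2.899 and b = (1−μ)s = 0.460×5.3692 = 2.470.

a = 2.899, b = 2.470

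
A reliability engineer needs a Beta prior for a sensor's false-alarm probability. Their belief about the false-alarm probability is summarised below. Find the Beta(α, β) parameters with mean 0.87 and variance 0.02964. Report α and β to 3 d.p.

By moment matching, α+β = μ(1−μ)/σ² − 1 = (0.87·0.13)/0.02964 − 1 = 3.8158 − 1 = 2.8158.
Since α/(α+β) = μ, α = 0.87·2.8158 = 2.450 and β = 0.13·2.8158 = 0.366.

α = 2.450, β = 0.366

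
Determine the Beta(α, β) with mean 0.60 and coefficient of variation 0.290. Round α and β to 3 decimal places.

α = 4.156, β = 2.771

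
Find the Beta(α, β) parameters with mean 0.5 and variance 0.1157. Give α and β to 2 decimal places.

α = 0.58, β = 0.58

By moment matching, α+β = μ(1−μ)/σ² − 1 = (0.5·0.5)/0.1157 − 1 = 2.1608 − 1 = 1.1608.
Since α/(α+β) = μ, α = 0.5·1.1608 = 0.58 and β = 0.5·1.1608 = 0.58.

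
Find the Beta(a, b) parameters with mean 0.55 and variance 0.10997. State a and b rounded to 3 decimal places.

a = 0.688, b = 0.563

Let s = a+b. The Beta variance is μ(1−μ)/(s+1).
So s+1 = μ(1−μ)/σ² = (0.55×0.45)/0.10997 = 0.2475/0.10997 = 2.2506, giving s = 1.2506.
Then a = μs = 0.55×1.2506 = 0.688 and b = (1−μ)s = 0.45×1.2506 = 0.563.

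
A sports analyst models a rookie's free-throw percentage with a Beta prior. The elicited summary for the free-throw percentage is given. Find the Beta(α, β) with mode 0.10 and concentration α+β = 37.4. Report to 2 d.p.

For α,β>1 the mode is (α−1)/(α+β−2), so α = mode·(κ−2)+1 = 0.10×35.4+1 = 4.54.
And β = (1−mode)·(κ−2)+1 = 0.90×35.4+1 = 32.86.

α = 4.54, β = 32.86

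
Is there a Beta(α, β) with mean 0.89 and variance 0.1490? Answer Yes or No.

No

For any Beta, Var(X) < E[X]·(1−E[X]).
Here μ(1−μ) = 0.89×0.11 = 0.0979, and 0.1490 ≥ 0.0979.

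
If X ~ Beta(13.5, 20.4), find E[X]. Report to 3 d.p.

0.398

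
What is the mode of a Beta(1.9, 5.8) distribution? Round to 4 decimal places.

0.1579

With α,β > 1, mode = (α−1)/(α+β−2) = 0.9/5.7 = 0.1579.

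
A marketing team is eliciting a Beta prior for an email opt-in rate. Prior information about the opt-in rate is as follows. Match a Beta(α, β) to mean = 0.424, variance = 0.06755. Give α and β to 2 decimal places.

Write ν = α+β; then α = μν and Var = μ(1−μ)/(ν+1).
ν = μ(1−μ)/Var − 1 = 0.244224/0.06755 − 1 = 2.6155.
α = 0.424·2.6155 = 1.11, β = 0.576·2.6155 = 1.51.

α = 1.11, β = 1.51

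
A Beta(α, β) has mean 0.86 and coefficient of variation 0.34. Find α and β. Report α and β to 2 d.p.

Var = (CV·μ)² = (0.34×0.86)² = 0.085498.
α+β = μ(1−μ)/Var − 1 = 0.1204/0.085498 − 1 = 0.4082.
Thus α = 0.86·0.4082 = 0.35 and β = 0.14·0.4082 = 0.06.

α = 0.35, β = 0.06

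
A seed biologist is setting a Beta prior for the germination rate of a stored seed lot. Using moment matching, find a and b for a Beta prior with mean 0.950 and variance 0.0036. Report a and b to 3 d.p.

a = 11.585, b = 0.610

By moment matching, a+b = μ(1−μ)/σ² − 1 = (0.950·0.050)/0.0036 − 1 = 13.1944 − 1 = 12.1944.
Since a/(a+b) = μ, a = 0.950·12.1944 = 11.585 and b = 0.050·12.1944 = 0.610.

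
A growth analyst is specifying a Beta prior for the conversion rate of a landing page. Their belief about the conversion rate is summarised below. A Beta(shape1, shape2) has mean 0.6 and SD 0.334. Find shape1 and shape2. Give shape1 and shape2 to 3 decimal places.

First σ² = 0.111556. Setting shape1 = μn, shape2 = (1−μ)n with n = shape1+shape2,
μ(1−μ)/(n+1) = 0.111556 ⇒ n+1 = 0.24/0.111556 = 2.1514 ⇒ n = 1.1514.
Hence shape1 = 0.6×1.1514 = 0.691, shape2 = 0.4×1.1514 = 0.461.

shape1 = 0.691, shape2 = 0.461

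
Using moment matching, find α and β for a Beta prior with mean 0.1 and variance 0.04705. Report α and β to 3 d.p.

α = 0.091, β = 0.822

Let s = α+β. The Beta variance is μ(1−μ)/(s+1).
So s+1 = μ(1−μ)/σ² = (0.1×0.9)/0.04705 = 0.09/0.04705 = 1.9129, giving s = 0.9129.
Then α = μs = 0.1×0.9129 = 0.091 and β = (1−μ)s = 0.9×0.9129 = 0.822.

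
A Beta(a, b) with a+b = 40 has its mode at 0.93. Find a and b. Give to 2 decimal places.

For a,b>1 the mode is (a−1)/(a+b−2), so a = mode·(κ−2)+1 = 0.93×38+1 = 36.34.
And b = (1−mode)·(κ−2)+1 = 0.07×38+1 = 3.66.

a = 36.34, b = 3.66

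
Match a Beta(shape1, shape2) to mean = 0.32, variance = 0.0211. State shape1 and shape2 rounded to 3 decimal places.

shape1 = 2.980, shape2 = 6.333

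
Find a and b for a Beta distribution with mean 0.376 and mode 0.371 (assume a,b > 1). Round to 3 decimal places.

Let s = a+b. Mean gives a = μs = 0.376s; mode gives (a−1)/(s−2) = 0.371.
Substituting: 0.376s − 1 = 0.371(s−2) = 0.371s − 0.742, so 0.005s = 0.258 and s = 51.6000.
Then a = 0.376×51.6000 = 19.402 and b = s−a = 32.198.

a = 19.402, b = 32.198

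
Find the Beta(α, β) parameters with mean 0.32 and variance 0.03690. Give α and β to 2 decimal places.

By moment matching, α+β = μ(1−μ)/σ² − 1 = (0.32·0.68)/0.03690 − 1 = 5.8970 − 1 = 4.8970.
Since α/(α+β) = μ, α = 0.32·4.8970 = 1.57 and β = 0.68·4.8970 = 3.33.

α = 1.57, β = 3.33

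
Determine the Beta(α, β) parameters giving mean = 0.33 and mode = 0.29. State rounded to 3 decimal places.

Let s = α+β. Mean gives α = μs = 0.33s; mode gives (α−1)/(s−2) = 0.29.
Substituting: 0.33s − 1 = 0.29(s−2) = 0.29s − 0.58, so 0.04s = 0.42 and s = 10.5000.
Then α = 0.33×10.5000 = 3.465 and β = s−α = 7.035.

α = 3.465, β = 7.035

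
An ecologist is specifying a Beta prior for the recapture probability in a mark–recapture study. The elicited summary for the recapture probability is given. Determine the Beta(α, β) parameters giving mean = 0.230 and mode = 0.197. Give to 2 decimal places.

With s = α+β: μ = α/s and mode = (α−1)/(s−2). Eliminating α = μs,
μs − 1 = m(s−2) ⇒ s(μ−m) = 1−2m ⇒ s = 0.606/0.033 = 18.3636.
So α = μs = 4.22, β = (1−μ)s = 14.14.

α = 4.22, β = 14.14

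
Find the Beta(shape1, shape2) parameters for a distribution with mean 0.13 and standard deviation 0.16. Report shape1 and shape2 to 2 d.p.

shape1 = 0.44, shape2 = 2.97

σ² = 0.16² = 0.0256.
With s = shape1+shape2, Var = μ(1−μ)/(s+1), so s+1 = (0.13×0.87)/0.0256 = 4.4180 and s = 3.4180.
shape1 = μs = 0.44, shape2 = (1−μ)s = 2.97.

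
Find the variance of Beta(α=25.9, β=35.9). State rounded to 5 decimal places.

Var = αβ/[(α+β)²(α+β+1)] = (25.9×35.9)/(61.8²×62.8) = 929.81/239848.272 = 0.00388.

0.00388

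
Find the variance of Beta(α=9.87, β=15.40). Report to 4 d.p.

0.0091

Var = αβ/[(α+β)²(α+β+1)] = (9.87×15.40)/(25.27²×26.27) = 151.9980/16775.310083 = 0.0091.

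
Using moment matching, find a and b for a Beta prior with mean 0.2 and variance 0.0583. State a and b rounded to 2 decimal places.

a = 0.35, b = 1.40

Write ν = a+b; then a = μν and Var = μ(1−μ)/(ν+1).
ν = μ(1−μ)/Var − 1 = 0.16/0.0583 − 1 = 1.7444.
a = 0.2·1.7444 = 0.35, b = 0.8·1.7444 = 1.40.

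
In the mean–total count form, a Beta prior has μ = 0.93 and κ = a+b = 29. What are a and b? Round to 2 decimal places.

a = μκ = 0.93×29 = 26.97 and b = (1−μ)κ = 0.07×29 = 2.03.

a = 26.97, b = 2.03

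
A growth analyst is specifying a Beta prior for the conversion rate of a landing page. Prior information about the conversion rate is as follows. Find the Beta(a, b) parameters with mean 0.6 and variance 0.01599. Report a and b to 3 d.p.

Write ν = a+b; then a = μν and Var = μ(1−μ)/(ν+1).
ν = μ(1−μ)/Var − 1 = 0.24/0.01599 − 1 = 14.0094.
a = 0.6·14.0094 = 8.406, b = 0.4·14.0094 = 5.604.

a = 8.406, b = 5.604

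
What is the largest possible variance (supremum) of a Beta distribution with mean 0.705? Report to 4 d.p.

Var = μ(1−μ)/(α+β+1), which approaches μ(1−μ) as α+β → 0.
So the supremum is μ(1−μ) = 0.705×0.295 = 0.2080.

0.2080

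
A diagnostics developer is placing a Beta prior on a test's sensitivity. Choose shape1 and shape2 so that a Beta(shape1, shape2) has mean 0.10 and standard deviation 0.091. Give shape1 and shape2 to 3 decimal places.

σ² = 0.091² = 0.008281.
With s = shape1+shape2, Var = μ(1−μ)/(s+1), so s+1 = (0.10×0.90)/0.008281 = 10.8683 and s = 9.8683.
shape1 = μs = 0.987, shape2 = (1−μ)s = 8.881.

shape1 = 0.987, shape2 = 8.881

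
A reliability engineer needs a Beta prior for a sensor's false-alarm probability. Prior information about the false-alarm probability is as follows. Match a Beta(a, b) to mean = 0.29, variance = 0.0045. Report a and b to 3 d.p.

a = 12.979, b = 31.776

By moment matching, a+b = μ(1−μ)/σ² − 1 = (0.29·0.71)/0.0045 − 1 = 45.7556 − 1 = 44.7556.
Since a/(a+b) = μ, a = 0.29·44.7556 = 12.979 and b = 0.71·44.7556 = 31.776.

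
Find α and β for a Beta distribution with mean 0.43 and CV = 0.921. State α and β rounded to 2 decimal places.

Var = (CV·μ)² = (0.921×0.43)² = 0.156840.
α+β = μ(1−μ)/Var − 1 = 0.2451/0.156840 − 1 = 0.5627.
Thus α = 0.43·0.5627 = 0.24 and β = 0.57·0.5627 = 0.32.

α = 0.24, β = 0.32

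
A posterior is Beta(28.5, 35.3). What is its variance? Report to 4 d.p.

0.0038

α+β = 63.8 and αβ = 1006.05, so Var = αβ/[(α+β)²(α+β+1)] = 1006.05/263764.512 = 0.0038.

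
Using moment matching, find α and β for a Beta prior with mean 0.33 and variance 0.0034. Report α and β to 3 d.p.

α = 21.130, β = 42.900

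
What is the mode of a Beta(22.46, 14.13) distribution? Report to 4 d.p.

0.6204

The density x^(α−1)(1−x)^(β−1) is maximised at (α−1)/(α+β−2) = 21.46/34.59 = 0.6204.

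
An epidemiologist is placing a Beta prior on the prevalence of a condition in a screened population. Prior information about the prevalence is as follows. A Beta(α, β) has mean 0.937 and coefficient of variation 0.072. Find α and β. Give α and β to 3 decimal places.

α = 11.216, β = 0.754

Var = (CV·μ)² = (0.072×0.937)² = 0.004551.
α+β = μ(1−μ)/Var − 1 = 0.059031/0.004551 − 1 = 11.9699.
Thus α = 0.937·11.9699 = 11.216 and β = 0.063·11.9699 = 0.754.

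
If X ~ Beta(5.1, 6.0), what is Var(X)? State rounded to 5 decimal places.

μ = 5.1/11.1 = 0.459459; Var = μ(1−μ)/(α+β+1) = 0.2483565/12.1 = 0.02053.

0.02053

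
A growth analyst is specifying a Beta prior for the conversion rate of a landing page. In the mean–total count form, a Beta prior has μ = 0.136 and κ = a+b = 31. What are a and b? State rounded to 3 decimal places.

a = μκ = 0.136×31 = 4.216 and b = (1−μ)κ = 0.864×31 = 26.784.

a = 4.216, b = 26.784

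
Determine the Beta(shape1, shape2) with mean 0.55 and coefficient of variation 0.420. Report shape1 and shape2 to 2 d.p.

shape1 = 2.00, shape2 = 1.64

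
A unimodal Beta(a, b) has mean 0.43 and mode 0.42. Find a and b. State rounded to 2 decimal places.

a = 6.88, b = 9.12

Let s = a+b. Mean gives a = μs = 0.43s; mode gives (a−1)/(s−2) = 0.42.
Substituting: 0.43s − 1 = 0.42(s−2) = 0.42s − 0.84, so 0.01s = 0.16 and s = 16.0000.
Then a = 0.43×16.0000 = 6.88 and b = s−a = 9.12.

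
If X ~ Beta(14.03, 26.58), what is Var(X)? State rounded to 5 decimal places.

α+β = 40.61 and αβ = 372.9174, so Var = αβ/[(α+β)²(α+β+1)] = 372.9174/68622.051081 = 0.00543.

0.00543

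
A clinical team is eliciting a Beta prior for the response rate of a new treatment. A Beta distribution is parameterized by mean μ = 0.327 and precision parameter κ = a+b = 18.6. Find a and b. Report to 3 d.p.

Split κ in proportion μ : (1−μ): a = 0.327·18.6 = 6.082, b = 18.6 − 6.082 = 12.518.

a = 6.082, b = 12.518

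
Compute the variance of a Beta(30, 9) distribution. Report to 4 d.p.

Var = αβ/[(α+β)²(α+β+1)] = (30×9)/(39²×40) = 270/60840 = 0.0044.

0.0044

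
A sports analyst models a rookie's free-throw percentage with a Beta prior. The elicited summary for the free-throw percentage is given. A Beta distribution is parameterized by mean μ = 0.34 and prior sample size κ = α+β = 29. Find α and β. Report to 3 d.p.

α = 9.860, β = 19.140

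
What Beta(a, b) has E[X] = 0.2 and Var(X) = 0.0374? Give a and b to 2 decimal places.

Let s = a+b. The Beta variance is μ(1−μ)/(s+1).
So s+1 = μ(1−μ)/σ² = (0.2×0.8)/0.0374 = 0.16/0.0374 = 4.2781, giving s = 3.2781.
Then a = μs = 0.2×3.2781 = 0.66 and b = (1−μ)s = 0.8×3.2781 = 2.62.

a = 0.66, b = 2.62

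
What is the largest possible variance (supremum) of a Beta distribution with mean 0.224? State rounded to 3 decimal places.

0.174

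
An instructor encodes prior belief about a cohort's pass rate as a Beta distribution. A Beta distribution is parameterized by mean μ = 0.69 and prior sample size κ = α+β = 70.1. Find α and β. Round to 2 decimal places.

α = 48.37, β = 21.73

α = μκ = 0.69×70.1 = 48.37 and β = (1−μ)κ = 0.31×70.1 = 21.73.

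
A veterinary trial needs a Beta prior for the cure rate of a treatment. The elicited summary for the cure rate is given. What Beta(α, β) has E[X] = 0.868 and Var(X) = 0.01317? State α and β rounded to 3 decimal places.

By moment matching, α+β = μ(1−μ)/σ² − 1 = (0.868·0.132)/0.01317 − 1 = 8.6998 − 1 = 7.6998.
Since α/(α+β) = μ, α = 0.868·7.6998 = 6.683 and β = 0.132·7.6998 = 1.016.

α = 6.683, β = 1.016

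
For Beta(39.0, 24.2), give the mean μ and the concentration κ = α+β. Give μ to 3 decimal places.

κ = α+β = 39.0+24.2 = 63.2; μ = α/κ = 39.0/63.2 = 0.617.

μ = 0.617, κ = 63.2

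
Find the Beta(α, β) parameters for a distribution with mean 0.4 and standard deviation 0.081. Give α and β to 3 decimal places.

α = 14.232, β = 21.348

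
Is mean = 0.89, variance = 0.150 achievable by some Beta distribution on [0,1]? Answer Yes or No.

No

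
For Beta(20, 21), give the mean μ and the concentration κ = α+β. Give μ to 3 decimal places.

μ = 0.488, κ = 41

κ = α+β = 20+21 = 41; μ = α/κ = 20/41 = 0.488.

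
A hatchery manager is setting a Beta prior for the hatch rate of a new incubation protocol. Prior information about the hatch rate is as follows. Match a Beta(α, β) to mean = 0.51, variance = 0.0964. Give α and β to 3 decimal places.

α = 0.812, β = 0.780

Let s = α+β. The Beta variance is μ(1−μ)/(s+1).
So s+1 = μ(1−μ)/σ² = (0.51×0.49)/0.0964 = 0.2499/0.0964 = 2.5923, giving s = 1.5923.
Then α = μs = 0.51×1.5923 = 0.812 and β = (1−μ)s = 0.49×1.5923 = 0.780.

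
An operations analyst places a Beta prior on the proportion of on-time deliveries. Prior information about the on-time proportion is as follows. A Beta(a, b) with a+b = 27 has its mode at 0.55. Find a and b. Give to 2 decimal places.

Since the density peak of Beta(a,b) is at (a−1)/(a+b−2),
a = 1 + 0.55(27−2) = 14.75 and b = 27 − 14.75 = 12.25.

a = 14.75, b = 12.25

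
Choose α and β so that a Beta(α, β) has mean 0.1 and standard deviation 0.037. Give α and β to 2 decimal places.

α = 6.47, β = 58.27

Variance = 0.037² = 0.001369. The moment-matching identity α+β = μ(1−μ)/Var − 1 gives
α+β = 0.09/0.001369 − 1 = 64.7414, so α = μ·64.7414 = 6.47 and β = (1−μ)·64.7414 = 58.27.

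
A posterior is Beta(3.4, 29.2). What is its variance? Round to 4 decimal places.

0.0028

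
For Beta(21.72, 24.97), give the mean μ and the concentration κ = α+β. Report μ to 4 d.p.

μ = 0.4652, κ = 46.69

κ = α+β = 21.72+24.97 = 46.69; μ = α/κ = 21.72/46.69 = 0.4652.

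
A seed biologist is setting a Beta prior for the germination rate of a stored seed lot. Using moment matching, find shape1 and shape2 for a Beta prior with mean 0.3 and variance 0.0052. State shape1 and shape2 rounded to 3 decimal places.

shape1 = 11.815, shape2 = 27.569

Write ν = shape1+shape2; then shape1 = μν and Var = μ(1−μ)/(ν+1).
ν = μ(1−μ)/Var − 1 = 0.21/0.0052 − 1 = 39.3846.
shape1 = 0.3·39.3846 = 11.815, shape2 = 0.7·39.3846 = 27.569.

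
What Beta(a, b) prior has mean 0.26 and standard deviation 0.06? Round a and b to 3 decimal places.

Variance = 0.06² = 0.0036. The moment-matching identity a+b = μ(1−μ)/Var − 1 gives
a+b = 0.1924/0.0036 − 1 = 52.4444, so a = μ·52.4444 = 13.636 and b = (1−μ)·52.4444 = 38.809.

a = 13.636, b = 38.809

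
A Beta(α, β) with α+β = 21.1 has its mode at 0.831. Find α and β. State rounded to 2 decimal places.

α = 16.87, β = 4.23

For α,β>1 the mode is (α−1)/(α+β−2), so α = mode·(κ−2)+1 = 0.831×19.1+1 = 16.87.
And β = (1−mode)·(κ−2)+1 = 0.169×19.1+1 = 4.23.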